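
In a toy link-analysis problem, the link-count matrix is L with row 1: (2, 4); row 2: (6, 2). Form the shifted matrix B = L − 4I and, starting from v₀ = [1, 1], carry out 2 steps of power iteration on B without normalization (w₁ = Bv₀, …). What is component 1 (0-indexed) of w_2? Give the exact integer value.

4

B = L − 4I has rows (-2, 4); (6, -2)
w1 = Bv₀ = ((-2)·1 + 4·1; 6·1 + (-2)·1) = (2, 4)
w2 = Bw1 = ((-2)·2 + 4·4; 6·2 + (-2)·4) = (12, 4)
Requested component of w2: 4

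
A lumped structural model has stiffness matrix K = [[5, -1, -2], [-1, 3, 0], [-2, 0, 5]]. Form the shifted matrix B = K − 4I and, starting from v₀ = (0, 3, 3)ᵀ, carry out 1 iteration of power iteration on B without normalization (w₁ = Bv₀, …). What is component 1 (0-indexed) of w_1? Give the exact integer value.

B = K − 4I has rows (1, -1, -2); (-1, -1, 0); (-2, 0, 1)
w1 = Bv₀ = (1·0 + (-1)·3 + (-2)·3; (-1)·0 + (-1)·3 + 0·3; (-2)·0 + 0·3 + 1·3) = (-9, -3, 3)
Requested component of w1: -3

-3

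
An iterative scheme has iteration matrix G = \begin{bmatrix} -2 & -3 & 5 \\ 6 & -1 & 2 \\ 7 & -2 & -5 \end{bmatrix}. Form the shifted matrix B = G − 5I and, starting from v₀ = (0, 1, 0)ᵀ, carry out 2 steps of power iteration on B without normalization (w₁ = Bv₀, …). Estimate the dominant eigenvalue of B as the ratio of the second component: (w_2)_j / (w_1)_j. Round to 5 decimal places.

B = G − 5I has rows (-7, -3, 5); (6, -6, 2); (7, -2, -10)
w1 = Bv₀ = ((-7)·0 + (-3)·1 + 5·0; 6·0 + (-6)·1 + 2·0; 7·0 + (-2)·1 + (-10)·0) = (-3, -6, -2)
w2 = Bw1 = ((-7)·(-3) + (-3)·(-6) + 5·(-2); 6·(-3) + (-6)·(-6) + 2·(-2); 7·(-3) + (-2)·(-6) + (-10)·(-2)) = (29, 14, 11)
Ratio: 14/-6 = -2.33333

-2.33333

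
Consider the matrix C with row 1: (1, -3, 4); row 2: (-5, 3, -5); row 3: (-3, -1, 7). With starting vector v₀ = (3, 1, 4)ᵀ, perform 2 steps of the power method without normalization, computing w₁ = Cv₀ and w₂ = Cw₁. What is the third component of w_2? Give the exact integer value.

110

w1 = Cv₀ = (1·3 + (-3)·1 + 4·4; (-5)·3 + 3·1 + (-5)·4; (-3)·3 + (-1)·1 + 7·4) = (16, -32, 18)
w2 = Cw1 = (1·16 + (-3)·(-32) + 4·18; (-5)·16 + 3·(-32) + (-5)·18; (-3)·16 + (-1)·(-32) + 7·18) = (184, -266, 110)
The requested component of w2 is 110.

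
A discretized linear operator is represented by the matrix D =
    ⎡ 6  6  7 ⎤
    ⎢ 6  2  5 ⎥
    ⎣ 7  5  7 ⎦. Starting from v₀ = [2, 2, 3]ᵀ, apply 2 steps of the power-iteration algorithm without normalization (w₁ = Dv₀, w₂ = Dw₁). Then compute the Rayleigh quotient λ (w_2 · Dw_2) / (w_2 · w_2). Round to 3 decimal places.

17.424

w1 = Dv₀ = (6·2 + 6·2 + 7·3; 6·2 + 2·2 + 5·3; 7·2 + 5·2 + 7·3) = (45, 31, 45)
w2 = Dw1 = (6·45 + 6·31 + 7·45; 6·45 + 2·31 + 5·45; 7·45 + 5·31 + 7·45) = (771, 557, 785)
Dw2 = (13463, 9665, 13677)
w2·Dw2 = 771·13463 + 557·9665 + 785·13677 = 26499823; w2·w2 = 771·771 + 557·557 + 785·785 = 1520915
λ ≈ 26499823/1520915 = 17.424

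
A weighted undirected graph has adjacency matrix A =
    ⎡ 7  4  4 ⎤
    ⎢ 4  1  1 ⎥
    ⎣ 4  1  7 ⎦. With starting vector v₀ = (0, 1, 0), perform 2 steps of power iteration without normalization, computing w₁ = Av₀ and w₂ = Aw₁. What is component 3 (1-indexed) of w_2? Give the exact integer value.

w1 = Av₀ = (4, 1, 1)
w2 = Aw1 = (36, 18, 24)
The requested component of w2 is 24.

24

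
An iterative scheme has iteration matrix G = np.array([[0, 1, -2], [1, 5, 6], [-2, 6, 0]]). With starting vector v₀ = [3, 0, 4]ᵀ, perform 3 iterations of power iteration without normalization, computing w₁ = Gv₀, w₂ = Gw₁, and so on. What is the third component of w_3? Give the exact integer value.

468

w1 = Gv₀ = (-8, 27, -6)
w2 = Gw1 = (39, 91, 178)
w3 = Gw2 = (-265, 1562, 468)
The requested component of w3 is 468.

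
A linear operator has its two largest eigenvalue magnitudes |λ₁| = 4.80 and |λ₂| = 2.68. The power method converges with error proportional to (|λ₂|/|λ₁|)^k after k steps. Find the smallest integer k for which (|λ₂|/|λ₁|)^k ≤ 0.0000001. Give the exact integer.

|λ₂/λ₁| = 2.68/4.80 = 0.55833
Need k ≥ ln(0.0000001) / ln(0.55833) = -16.1181 / -0.5828 ≈ 27.656
Smallest integer k satisfying the bound: 28

28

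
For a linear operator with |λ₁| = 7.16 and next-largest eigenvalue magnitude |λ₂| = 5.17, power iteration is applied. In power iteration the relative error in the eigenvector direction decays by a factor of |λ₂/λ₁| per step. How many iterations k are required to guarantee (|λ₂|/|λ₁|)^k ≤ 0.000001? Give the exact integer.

|λ₂/λ₁| = 5.17/7.16 = 0.72207
Need k ≥ ln(0.000001) / ln(0.72207) = -13.8155 / -0.3256 ≈ 42.426
Smallest integer k satisfying the bound: 43

43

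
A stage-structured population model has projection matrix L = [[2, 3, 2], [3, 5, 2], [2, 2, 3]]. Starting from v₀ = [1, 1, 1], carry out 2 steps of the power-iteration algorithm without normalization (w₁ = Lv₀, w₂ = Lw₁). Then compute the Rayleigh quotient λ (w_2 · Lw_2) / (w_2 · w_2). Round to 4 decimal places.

8.2979

w1 = Lv₀ = (7, 10, 7)
w2 = Lw1 = (58, 85, 55)
Lw2 = (481, 709, 451)
w2·Lw2 = 58·481 + 85·709 + 55·451 = 112968; w2·w2 = 58·58 + 85·85 + 55·55 = 13614
λ ≈ 112968/13614 = 8.2979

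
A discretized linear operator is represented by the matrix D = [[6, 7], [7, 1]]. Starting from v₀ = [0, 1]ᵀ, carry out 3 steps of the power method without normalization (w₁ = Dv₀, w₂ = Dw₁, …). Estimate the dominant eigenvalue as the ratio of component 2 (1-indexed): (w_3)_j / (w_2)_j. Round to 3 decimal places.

7.860

w1 = Dv₀ = (6·0 + 7·1; 7·0 + 1·1) = (7, 1)
w2 = Dw1 = (6·7 + 7·1; 7·7 + 1·1) = (49, 50)
w3 = Dw2 = (644, 393)
Ratio at component: 393 / 50 = 7.860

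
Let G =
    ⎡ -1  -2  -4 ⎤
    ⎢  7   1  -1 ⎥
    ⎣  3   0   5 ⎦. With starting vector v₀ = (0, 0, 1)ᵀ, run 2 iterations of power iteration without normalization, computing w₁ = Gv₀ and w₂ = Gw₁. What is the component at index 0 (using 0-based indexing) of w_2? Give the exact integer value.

-14

w1 = Gv₀ = ((-1)·0 + (-2)·0 + (-4)·1; 7·0 + 1·0 + (-1)·1; 3·0 + 0·0 + 5·1) = (-4, -1, 5)
w2 = Gw1 = ((-1)·(-4) + (-2)·(-1) + (-4)·5; 7·(-4) + 1·(-1) + (-1)·5; 3·(-4) + 0·(-1) + 5·5) = (-14, -34, 13)
The requested component of w2 is -14.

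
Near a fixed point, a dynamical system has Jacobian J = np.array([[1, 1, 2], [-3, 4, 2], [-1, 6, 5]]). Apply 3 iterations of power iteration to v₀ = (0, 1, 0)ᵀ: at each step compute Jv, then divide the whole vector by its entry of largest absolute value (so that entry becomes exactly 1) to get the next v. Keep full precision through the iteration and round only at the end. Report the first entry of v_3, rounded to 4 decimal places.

0.3719

Jv0 = (1.00000, 4.00000, 6.00000); divide by 6.00000 → v1 = (0.16667, 0.66667, 1.00000)
Jv1 = (2.83333, 4.16667, 8.83333); divide by 8.83333 → v2 = (0.32075, 0.47170, 1.00000)
Jv2 = (2.79245, 2.92453, 7.50943); divide by 7.50943 → v3 = (0.37186, 0.38945, 1.00000)
Requested entry of v3: 148/398 = 0.3719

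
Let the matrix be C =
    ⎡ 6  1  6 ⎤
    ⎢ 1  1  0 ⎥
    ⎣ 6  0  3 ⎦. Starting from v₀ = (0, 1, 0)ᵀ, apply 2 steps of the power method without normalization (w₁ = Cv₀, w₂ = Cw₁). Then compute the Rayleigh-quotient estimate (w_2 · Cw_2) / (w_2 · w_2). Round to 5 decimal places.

w1 = Cv₀ = (6·0 + 1·1 + 6·0; 1·0 + 1·1 + 0·0; 6·0 + 0·1 + 3·0) = (1, 1, 0)
w2 = Cw1 = (6·1 + 1·1 + 6·0; 1·1 + 1·1 + 0·0; 6·1 + 0·1 + 3·0) = (7, 2, 6)
Cw2 = (80, 9, 60)
w2·Cw2 = 7·80 + 2·9 + 6·60 = 938; w2·w2 = 7·7 + 2·2 + 6·6 = 89
λ ≈ 938/89 = 10.53933

λ ≈ 10.53933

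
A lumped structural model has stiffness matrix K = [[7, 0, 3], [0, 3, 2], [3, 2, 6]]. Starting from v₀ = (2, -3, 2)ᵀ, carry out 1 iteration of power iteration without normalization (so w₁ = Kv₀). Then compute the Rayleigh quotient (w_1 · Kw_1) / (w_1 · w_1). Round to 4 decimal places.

w1 = Kv₀ = (20, -5, 12)
Kw1 = (176, 9, 122)
w1·Kw1 = 20·176 + (-5)·9 + 12·122 = 4939; w1·w1 = 20·20 + (-5)·(-5) + 12·12 = 569
λ ≈ 4939/569 = 8.6801

λ ≈ 8.6801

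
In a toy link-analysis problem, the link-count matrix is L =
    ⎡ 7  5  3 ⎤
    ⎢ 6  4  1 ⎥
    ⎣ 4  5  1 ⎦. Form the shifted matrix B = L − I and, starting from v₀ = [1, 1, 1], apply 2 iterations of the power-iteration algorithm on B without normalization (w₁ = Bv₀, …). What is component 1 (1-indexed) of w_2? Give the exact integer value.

161

B = L − I has rows (6, 5, 3); (6, 3, 1); (4, 5, 0)
w1 = Bv₀ = (6·1 + 5·1 + 3·1; 6·1 + 3·1 + 1·1; 4·1 + 5·1 + 0·1) = (14, 10, 9)
w2 = Bw1 = (6·14 + 5·10 + 3·9; 6·14 + 3·10 + 1·9; 4·14 + 5·10 + 0·9) = (161, 123, 106)
Requested component of w2: 161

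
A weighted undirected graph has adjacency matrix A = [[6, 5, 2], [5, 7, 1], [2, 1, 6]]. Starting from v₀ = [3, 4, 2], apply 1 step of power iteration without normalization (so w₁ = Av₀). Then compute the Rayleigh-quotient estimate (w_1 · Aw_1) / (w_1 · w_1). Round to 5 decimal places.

w1 = Av₀ = (6·3 + 5·4 + 2·2; 5·3 + 7·4 + 1·2; 2·3 + 1·4 + 6·2) = (42, 45, 22)
Aw1 = (521, 547, 261)
w1·Aw1 = 42·521 + 45·547 + 22·261 = 52239; w1·w1 = 42·42 + 45·45 + 22·22 = 4273
λ ≈ 52239/4273 = 12.22537

λ ≈ 12.22537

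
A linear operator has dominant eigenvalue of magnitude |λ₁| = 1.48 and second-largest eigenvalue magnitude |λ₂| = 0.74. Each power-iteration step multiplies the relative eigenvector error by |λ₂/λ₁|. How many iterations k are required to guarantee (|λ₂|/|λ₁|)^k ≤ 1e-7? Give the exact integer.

24

|λ₂/λ₁| = 0.74/1.48 = 0.50000
Need k ≥ ln(1e-7) / ln(0.50000) = -16.1181 / -0.6931 ≈ 23.253
Smallest integer k satisfying the bound: 24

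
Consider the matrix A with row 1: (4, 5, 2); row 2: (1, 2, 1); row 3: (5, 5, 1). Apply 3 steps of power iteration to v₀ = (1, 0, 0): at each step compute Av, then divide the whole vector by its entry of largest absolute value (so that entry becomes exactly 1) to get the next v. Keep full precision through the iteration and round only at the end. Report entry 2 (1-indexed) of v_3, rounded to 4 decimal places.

Av0 = (4.00000, 1.00000, 5.00000); divide by 5.00000 → v1 = (0.80000, 0.20000, 1.00000)
Av1 = (6.20000, 2.20000, 6.00000); divide by 6.20000 → v2 = (1.00000, 0.35484, 0.96774)
Av2 = (7.70968, 2.67742, 7.74194); divide by 7.74194 → v3 = (0.99583, 0.34583, 1.00000)
Requested entry of v3: 83/240 = 0.3458

0.3458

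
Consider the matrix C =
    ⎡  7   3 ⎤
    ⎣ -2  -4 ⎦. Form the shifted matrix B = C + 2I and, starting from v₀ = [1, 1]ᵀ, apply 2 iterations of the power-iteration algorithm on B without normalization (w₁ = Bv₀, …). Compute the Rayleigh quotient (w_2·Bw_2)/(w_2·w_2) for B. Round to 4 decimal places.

B = C + 2I has rows (9, 3); (-2, -2)
w1 = Bv₀ = (12, -4)
w2 = Bw1 = (96, -16)
Bw2 = (816, -160)
w2·Bw2 = 80896; w2·w2 = 9472; μ ≈ 80896/9472 = 8.5405

μ ≈ 8.5405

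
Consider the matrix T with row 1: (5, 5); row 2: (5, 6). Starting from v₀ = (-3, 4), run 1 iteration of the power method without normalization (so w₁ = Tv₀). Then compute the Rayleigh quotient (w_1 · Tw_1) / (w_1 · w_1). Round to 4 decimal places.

10.0094

w1 = Tv₀ = (5, 9)
Tw1 = (70, 79)
w1·Tw1 = 5·70 + 9·79 = 1061; w1·w1 = 5·5 + 9·9 = 106
λ ≈ 1061/106 = 10.0094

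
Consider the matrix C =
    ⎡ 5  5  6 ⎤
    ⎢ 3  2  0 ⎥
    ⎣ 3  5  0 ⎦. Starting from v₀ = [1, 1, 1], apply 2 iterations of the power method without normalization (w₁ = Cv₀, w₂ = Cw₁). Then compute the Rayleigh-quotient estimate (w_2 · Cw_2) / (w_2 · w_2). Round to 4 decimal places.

w1 = Cv₀ = (5·1 + 5·1 + 6·1; 3·1 + 2·1 + 0·1; 3·1 + 5·1 + 0·1) = (16, 5, 8)
w2 = Cw1 = (5·16 + 5·5 + 6·8; 3·16 + 2·5 + 0·8; 3·16 + 5·5 + 0·8) = (153, 58, 73)
Cw2 = (1493, 575, 749)
w2·Cw2 = 153·1493 + 58·575 + 73·749 = 316456; w2·w2 = 153·153 + 58·58 + 73·73 = 32102
λ ≈ 316456/32102 = 9.8578

λ ≈ 9.8578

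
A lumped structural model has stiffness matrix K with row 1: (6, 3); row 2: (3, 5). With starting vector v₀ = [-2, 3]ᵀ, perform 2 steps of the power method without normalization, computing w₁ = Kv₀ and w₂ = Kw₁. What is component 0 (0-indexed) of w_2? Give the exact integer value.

9

w1 = Kv₀ = (-3, 9)
w2 = Kw1 = (9, 36)
The requested component of w2 is 9.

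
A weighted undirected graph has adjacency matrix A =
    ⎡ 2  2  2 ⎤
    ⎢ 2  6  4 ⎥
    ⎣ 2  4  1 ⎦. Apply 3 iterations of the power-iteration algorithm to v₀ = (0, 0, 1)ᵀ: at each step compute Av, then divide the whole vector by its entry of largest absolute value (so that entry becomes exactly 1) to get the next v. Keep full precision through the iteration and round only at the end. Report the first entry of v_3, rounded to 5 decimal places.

0.44079

Av0 = (2.000000, 4.000000, 1.000000); divide by 4.000000 → v1 = (0.500000, 1.000000, 0.250000)
Av1 = (3.500000, 8.000000, 5.250000); divide by 8.000000 → v2 = (0.437500, 1.000000, 0.656250)
Av2 = (4.187500, 9.500000, 5.531250); divide by 9.500000 → v3 = (0.440789, 1.000000, 0.582237)
Requested entry of v3: 134/304 = 0.44079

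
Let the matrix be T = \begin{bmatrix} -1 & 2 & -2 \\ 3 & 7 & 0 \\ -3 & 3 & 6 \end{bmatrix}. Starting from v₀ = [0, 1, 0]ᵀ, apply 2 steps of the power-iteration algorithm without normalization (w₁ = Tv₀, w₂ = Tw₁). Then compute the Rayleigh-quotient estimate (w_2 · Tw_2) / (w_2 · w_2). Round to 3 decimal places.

λ ≈ 8.139

w1 = Tv₀ = ((-1)·0 + 2·1 + (-2)·0; 3·0 + 7·1 + 0·0; (-3)·0 + 3·1 + 6·0) = (2, 7, 3)
w2 = Tw1 = ((-1)·2 + 2·7 + (-2)·3; 3·2 + 7·7 + 0·3; (-3)·2 + 3·7 + 6·3) = (6, 55, 33)
Tw2 = (38, 403, 345)
w2·Tw2 = 6·38 + 55·403 + 33·345 = 33778; w2·w2 = 6·6 + 55·55 + 33·33 = 4150
λ ≈ 33778/4150 = 8.139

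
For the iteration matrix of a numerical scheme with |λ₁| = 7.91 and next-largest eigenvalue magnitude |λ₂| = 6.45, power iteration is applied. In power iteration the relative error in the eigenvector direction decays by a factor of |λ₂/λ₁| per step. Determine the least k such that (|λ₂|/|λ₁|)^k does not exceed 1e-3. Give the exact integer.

|λ₂/λ₁| = 6.45/7.91 = 0.81542
Need k ≥ ln(1e-3) / ln(0.81542) = -6.9078 / -0.2040 ≈ 33.854
Smallest integer k satisfying the bound: 34

34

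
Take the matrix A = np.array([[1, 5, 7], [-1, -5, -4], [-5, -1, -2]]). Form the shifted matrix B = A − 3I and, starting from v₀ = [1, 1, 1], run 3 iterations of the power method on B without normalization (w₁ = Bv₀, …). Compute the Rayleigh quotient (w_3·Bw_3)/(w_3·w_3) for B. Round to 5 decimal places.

B = A − 3I has rows (-2, 5, 7); (-1, -8, -4); (-5, -1, -5)
w1 = Bv₀ = ((-2)·1 + 5·1 + 7·1; (-1)·1 + (-8)·1 + (-4)·1; (-5)·1 + (-1)·1 + (-5)·1) = (10, -13, -11)
w2 = Bw1 = ((-2)·10 + 5·(-13) + 7·(-11); (-1)·10 + (-8)·(-13) + (-4)·(-11); (-5)·10 + (-1)·(-13) + (-5)·(-11)) = (-162, 138, 18)
w3 = Bw2 = (1140, -1014, 582)
Bw3 = (-3276, 4644, -7596)
w3·Bw3 = -12864528; w3·w3 = 2666520; μ ≈ -12864528/2666520 = -4.82446

μ ≈ -4.82446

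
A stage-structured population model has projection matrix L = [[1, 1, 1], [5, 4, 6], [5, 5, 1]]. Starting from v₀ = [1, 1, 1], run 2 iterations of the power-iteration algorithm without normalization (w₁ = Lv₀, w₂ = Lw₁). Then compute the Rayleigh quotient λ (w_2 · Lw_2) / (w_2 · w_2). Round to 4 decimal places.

w1 = Lv₀ = (1·1 + 1·1 + 1·1; 5·1 + 4·1 + 6·1; 5·1 + 5·1 + 1·1) = (3, 15, 11)
w2 = Lw1 = (1·3 + 1·15 + 1·11; 5·3 + 4·15 + 6·11; 5·3 + 5·15 + 1·11) = (29, 141, 101)
Lw2 = (271, 1315, 951)
w2·Lw2 = 29·271 + 141·1315 + 101·951 = 289325; w2·w2 = 29·29 + 141·141 + 101·101 = 30923
λ ≈ 289325/30923 = 9.3563

9.3563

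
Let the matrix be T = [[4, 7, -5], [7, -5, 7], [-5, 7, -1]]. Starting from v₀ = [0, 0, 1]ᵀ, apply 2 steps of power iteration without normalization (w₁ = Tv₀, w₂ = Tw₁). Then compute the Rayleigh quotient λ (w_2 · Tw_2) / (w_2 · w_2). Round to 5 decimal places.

λ ≈ -13.66231

w1 = Tv₀ = (-5, 7, -1)
w2 = Tw1 = (34, -77, 75)
Tw2 = (-778, 1148, -784)
w2·Tw2 = 34·(-778) + (-77)·1148 + 75·(-784) = -173648; w2·w2 = 34·34 + (-77)·(-77) + 75·75 = 12710
λ ≈ -173648/12710 = -13.66231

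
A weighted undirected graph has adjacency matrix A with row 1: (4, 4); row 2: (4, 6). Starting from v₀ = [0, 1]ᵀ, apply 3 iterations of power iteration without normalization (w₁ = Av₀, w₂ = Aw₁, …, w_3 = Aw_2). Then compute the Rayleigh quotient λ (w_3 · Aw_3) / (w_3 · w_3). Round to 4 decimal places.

9.1231

w1 = Av₀ = (4, 6)
w2 = Aw1 = (40, 52)
w3 = Aw2 = (368, 472)
Aw3 = (3360, 4304)
w3·Aw3 = 368·3360 + 472·4304 = 3267968; w3·w3 = 368·368 + 472·472 = 358208
λ ≈ 3267968/358208 = 9.1231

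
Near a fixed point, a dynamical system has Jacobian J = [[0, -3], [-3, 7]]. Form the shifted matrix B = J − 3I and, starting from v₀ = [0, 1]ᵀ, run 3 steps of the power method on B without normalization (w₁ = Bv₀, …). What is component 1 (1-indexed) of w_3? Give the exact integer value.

-66

B = J − 3I has rows (-3, -3); (-3, 4)
w1 = Bv₀ = (-3, 4)
w2 = Bw1 = (-3, 25)
w3 = Bw2 = (-66, 109)
Requested component of w3: -66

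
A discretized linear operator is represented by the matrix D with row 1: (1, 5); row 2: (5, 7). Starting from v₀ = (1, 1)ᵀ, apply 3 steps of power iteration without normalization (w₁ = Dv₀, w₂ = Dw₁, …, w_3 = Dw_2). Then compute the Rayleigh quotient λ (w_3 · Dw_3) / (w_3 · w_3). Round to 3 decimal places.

9.831

w1 = Dv₀ = (1·1 + 5·1; 5·1 + 7·1) = (6, 12)
w2 = Dw1 = (1·6 + 5·12; 5·6 + 7·12) = (66, 114)
w3 = Dw2 = (636, 1128)
Dw3 = (6276, 11076)
w3·Dw3 = 636·6276 + 1128·11076 = 16485264; w3·w3 = 636·636 + 1128·1128 = 1676880
λ ≈ 16485264/1676880 = 9.831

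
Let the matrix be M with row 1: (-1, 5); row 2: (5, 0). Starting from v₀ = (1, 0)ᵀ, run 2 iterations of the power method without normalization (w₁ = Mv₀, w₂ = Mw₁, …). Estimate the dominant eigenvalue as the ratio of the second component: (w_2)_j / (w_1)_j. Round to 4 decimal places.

λ ≈ -1.0000

w1 = Mv₀ = ((-1)·1 + 5·0; 5·1 + 0·0) = (-1, 5)
w2 = Mw1 = ((-1)·(-1) + 5·5; 5·(-1) + 0·5) = (26, -5)
Ratio at component: -5 / 5 = -1.0000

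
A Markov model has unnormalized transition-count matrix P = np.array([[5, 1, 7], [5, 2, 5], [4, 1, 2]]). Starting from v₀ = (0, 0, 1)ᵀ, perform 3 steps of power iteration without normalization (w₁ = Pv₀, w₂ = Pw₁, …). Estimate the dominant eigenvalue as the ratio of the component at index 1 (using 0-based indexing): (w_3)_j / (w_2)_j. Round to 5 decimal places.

w1 = Pv₀ = (7, 5, 2)
w2 = Pw1 = (54, 55, 37)
w3 = Pw2 = (584, 565, 345)
Ratio at component: 565 / 55 = 10.27273

10.27273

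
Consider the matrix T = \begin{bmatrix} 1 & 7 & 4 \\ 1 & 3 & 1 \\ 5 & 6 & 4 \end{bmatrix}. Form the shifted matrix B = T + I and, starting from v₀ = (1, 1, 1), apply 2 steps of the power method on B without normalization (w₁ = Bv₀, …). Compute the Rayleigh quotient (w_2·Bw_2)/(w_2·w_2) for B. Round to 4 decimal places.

B = T + I has rows (2, 7, 4); (1, 4, 1); (5, 6, 5)
w1 = Bv₀ = (13, 6, 16)
w2 = Bw1 = (132, 53, 181)
Bw2 = (1359, 525, 1883)
w2·Bw2 = 548036; w2·w2 = 52994; μ ≈ 548036/52994 = 10.3415

10.3415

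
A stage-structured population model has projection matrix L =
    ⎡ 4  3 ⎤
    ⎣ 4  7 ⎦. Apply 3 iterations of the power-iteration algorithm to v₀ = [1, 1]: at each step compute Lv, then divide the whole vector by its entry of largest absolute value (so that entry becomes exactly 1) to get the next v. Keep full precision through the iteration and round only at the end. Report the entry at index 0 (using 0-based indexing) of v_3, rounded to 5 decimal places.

Lv0 = (7.000000, 11.000000); divide by 11.000000 → v1 = (0.636364, 1.000000)
Lv1 = (5.545455, 9.545455); divide by 9.545455 → v2 = (0.580952, 1.000000)
Lv2 = (5.323810, 9.323810); divide by 9.323810 → v3 = (0.570991, 1.000000)
Requested entry of v3: 559/979 = 0.57099

0.57099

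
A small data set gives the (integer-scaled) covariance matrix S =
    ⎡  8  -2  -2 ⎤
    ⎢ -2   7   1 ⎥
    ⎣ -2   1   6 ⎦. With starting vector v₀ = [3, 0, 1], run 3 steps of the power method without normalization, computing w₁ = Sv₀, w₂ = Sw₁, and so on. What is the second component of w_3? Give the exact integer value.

w1 = Sv₀ = (22, -5, 0)
w2 = Sw1 = (186, -79, -49)
w3 = Sw2 = (1744, -974, -745)
The requested component of w3 is -974.

-974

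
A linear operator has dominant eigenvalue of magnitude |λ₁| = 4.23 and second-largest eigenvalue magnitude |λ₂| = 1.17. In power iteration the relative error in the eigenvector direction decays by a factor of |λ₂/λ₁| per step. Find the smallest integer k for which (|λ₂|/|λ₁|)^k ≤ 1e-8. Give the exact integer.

15

|λ₂/λ₁| = 1.17/4.23 = 0.27660
Need k ≥ ln(1e-8) / ln(0.27660) = -18.4207 / -1.2852 ≈ 14.333
Smallest integer k satisfying the bound: 15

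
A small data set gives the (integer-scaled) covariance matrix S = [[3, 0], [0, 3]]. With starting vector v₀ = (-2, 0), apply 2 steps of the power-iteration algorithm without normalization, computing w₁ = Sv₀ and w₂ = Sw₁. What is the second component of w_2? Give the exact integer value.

0

w1 = Sv₀ = (-6, 0)
w2 = Sw1 = (-18, 0)
The requested component of w2 is 0.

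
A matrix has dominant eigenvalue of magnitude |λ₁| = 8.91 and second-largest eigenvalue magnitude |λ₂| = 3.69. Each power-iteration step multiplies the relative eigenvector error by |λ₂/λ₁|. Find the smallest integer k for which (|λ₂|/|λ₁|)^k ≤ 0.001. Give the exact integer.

8

|λ₂/λ₁| = 3.69/8.91 = 0.41414
Need k ≥ ln(0.001) / ln(0.41414) = -6.9078 / -0.8815 ≈ 7.836
Smallest integer k satisfying the bound: 8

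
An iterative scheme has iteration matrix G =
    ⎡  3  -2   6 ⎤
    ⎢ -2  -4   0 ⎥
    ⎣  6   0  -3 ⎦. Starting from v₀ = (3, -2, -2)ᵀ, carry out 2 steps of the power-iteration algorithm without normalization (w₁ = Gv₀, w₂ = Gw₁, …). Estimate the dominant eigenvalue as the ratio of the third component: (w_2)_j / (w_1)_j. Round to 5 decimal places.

w1 = Gv₀ = (3·3 + (-2)·(-2) + 6·(-2); (-2)·3 + (-4)·(-2) + 0·(-2); 6·3 + 0·(-2) + (-3)·(-2)) = (1, 2, 24)
w2 = Gw1 = (3·1 + (-2)·2 + 6·24; (-2)·1 + (-4)·2 + 0·24; 6·1 + 0·2 + (-3)·24) = (143, -10, -66)
Ratio at component: -66 / 24 = -2.75000

λ ≈ -2.75000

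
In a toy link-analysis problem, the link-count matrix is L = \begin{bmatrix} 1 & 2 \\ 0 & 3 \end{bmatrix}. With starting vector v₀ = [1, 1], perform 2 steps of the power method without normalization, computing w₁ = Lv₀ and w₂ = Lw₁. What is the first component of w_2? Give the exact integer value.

w1 = Lv₀ = (1·1 + 2·1; 0·1 + 3·1) = (3, 3)
w2 = Lw1 = (1·3 + 2·3; 0·3 + 3·3) = (9, 9)
The requested component of w2 is 9.

9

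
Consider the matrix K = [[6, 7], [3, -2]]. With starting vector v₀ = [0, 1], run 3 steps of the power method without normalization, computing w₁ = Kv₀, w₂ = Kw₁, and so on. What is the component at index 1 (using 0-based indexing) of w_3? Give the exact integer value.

w1 = Kv₀ = (6·0 + 7·1; 3·0 + (-2)·1) = (7, -2)
w2 = Kw1 = (6·7 + 7·(-2); 3·7 + (-2)·(-2)) = (28, 25)
w3 = Kw2 = (343, 34)
The requested component of w3 is 34.

34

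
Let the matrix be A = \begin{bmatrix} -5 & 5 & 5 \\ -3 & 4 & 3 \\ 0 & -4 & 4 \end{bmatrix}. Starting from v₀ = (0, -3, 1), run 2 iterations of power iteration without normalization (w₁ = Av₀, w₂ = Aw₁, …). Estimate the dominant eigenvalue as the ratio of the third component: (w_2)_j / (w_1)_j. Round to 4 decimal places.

w1 = Av₀ = ((-5)·0 + 5·(-3) + 5·1; (-3)·0 + 4·(-3) + 3·1; 0·0 + (-4)·(-3) + 4·1) = (-10, -9, 16)
w2 = Aw1 = ((-5)·(-10) + 5·(-9) + 5·16; (-3)·(-10) + 4·(-9) + 3·16; 0·(-10) + (-4)·(-9) + 4·16) = (85, 42, 100)
Ratio at component: 100 / 16 = 6.2500

6.2500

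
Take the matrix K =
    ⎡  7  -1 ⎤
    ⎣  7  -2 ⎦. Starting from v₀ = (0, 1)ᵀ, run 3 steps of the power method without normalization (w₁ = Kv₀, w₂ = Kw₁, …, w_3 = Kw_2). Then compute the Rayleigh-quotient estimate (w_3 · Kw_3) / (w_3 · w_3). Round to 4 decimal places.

w1 = Kv₀ = (-1, -2)
w2 = Kw1 = (-5, -3)
w3 = Kw2 = (-32, -29)
Kw3 = (-195, -166)
w3·Kw3 = (-32)·(-195) + (-29)·(-166) = 11054; w3·w3 = (-32)·(-32) + (-29)·(-29) = 1865
λ ≈ 11054/1865 = 5.9271

λ ≈ 5.9271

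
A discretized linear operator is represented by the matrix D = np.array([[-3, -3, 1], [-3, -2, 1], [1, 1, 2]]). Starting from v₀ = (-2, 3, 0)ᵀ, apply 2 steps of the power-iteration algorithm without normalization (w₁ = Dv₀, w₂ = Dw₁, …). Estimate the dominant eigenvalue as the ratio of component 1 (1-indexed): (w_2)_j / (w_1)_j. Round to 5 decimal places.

λ ≈ -3.33333

w1 = Dv₀ = ((-3)·(-2) + (-3)·3 + 1·0; (-3)·(-2) + (-2)·3 + 1·0; 1·(-2) + 1·3 + 2·0) = (-3, 0, 1)
w2 = Dw1 = ((-3)·(-3) + (-3)·0 + 1·1; (-3)·(-3) + (-2)·0 + 1·1; 1·(-3) + 1·0 + 2·1) = (10, 10, -1)
Ratio at component: 10 / -3 = -3.33333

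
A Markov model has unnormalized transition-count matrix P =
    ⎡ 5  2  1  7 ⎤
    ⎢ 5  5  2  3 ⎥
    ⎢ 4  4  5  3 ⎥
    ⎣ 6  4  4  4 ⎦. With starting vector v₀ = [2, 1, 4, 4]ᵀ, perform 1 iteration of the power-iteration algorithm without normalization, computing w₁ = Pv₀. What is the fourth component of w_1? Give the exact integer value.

w1 = Pv₀ = (5·2 + 2·1 + 1·4 + 7·4; 5·2 + 5·1 + 2·4 + 3·4; 4·2 + 4·1 + 5·4 + 3·4; 6·2 + 4·1 + 4·4 + 4·4) = (44, 35, 44, 48)
The requested component of w1 is 48.

48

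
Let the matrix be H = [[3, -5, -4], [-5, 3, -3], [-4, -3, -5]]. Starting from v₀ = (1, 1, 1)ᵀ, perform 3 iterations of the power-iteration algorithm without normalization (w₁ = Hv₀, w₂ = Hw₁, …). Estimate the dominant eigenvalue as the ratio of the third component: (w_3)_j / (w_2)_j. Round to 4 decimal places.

-8.7677

w1 = Hv₀ = (-6, -5, -12)
w2 = Hw1 = (55, 51, 99)
w3 = Hw2 = (-486, -419, -868)
Ratio at component: -868 / 99 = -8.7677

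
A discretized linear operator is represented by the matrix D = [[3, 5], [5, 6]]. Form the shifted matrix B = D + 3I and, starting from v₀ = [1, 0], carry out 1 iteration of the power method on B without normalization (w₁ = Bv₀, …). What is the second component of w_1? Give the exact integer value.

B = D + 3I has rows (6, 5); (5, 9)
w1 = Bv₀ = (6, 5)
Requested component of w1: 5

5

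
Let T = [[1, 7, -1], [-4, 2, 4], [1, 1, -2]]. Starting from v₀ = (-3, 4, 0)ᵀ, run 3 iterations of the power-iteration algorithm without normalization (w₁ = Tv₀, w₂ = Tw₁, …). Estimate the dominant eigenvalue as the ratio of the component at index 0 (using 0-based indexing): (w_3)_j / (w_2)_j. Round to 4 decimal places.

w1 = Tv₀ = (1·(-3) + 7·4 + (-1)·0; (-4)·(-3) + 2·4 + 4·0; 1·(-3) + 1·4 + (-2)·0) = (25, 20, 1)
w2 = Tw1 = (1·25 + 7·20 + (-1)·1; (-4)·25 + 2·20 + 4·1; 1·25 + 1·20 + (-2)·1) = (164, -56, 43)
w3 = Tw2 = (-271, -596, 22)
Ratio at component: -271 / 164 = -1.6524

λ ≈ -1.6524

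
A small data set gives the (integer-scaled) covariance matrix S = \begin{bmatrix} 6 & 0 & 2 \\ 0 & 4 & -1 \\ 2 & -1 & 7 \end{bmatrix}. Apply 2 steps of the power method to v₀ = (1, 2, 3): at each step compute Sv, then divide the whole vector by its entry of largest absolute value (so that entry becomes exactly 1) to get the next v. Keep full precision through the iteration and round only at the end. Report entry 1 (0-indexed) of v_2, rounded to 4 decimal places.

Sv0 = (12.00000, 5.00000, 21.00000); divide by 21.00000 → v1 = (0.57143, 0.23810, 1.00000)
Sv1 = (5.42857, -0.04762, 7.90476); divide by 7.90476 → v2 = (0.68675, -0.00602, 1.00000)
Requested entry of v2: -1/166 = -0.0060

-0.0060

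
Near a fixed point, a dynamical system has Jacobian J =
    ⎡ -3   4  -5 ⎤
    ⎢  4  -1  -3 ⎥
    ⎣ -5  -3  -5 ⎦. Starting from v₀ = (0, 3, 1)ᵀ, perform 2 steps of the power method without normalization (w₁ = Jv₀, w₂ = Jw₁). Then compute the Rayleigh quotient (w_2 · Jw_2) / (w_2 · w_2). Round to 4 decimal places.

-4.7681

w1 = Jv₀ = ((-3)·0 + 4·3 + (-5)·1; 4·0 + (-1)·3 + (-3)·1; (-5)·0 + (-3)·3 + (-5)·1) = (7, -6, -14)
w2 = Jw1 = ((-3)·7 + 4·(-6) + (-5)·(-14); 4·7 + (-1)·(-6) + (-3)·(-14); (-5)·7 + (-3)·(-6) + (-5)·(-14)) = (25, 76, 53)
Jw2 = (-36, -135, -618)
w2·Jw2 = 25·(-36) + 76·(-135) + 53·(-618) = -43914; w2·w2 = 25·25 + 76·76 + 53·53 = 9210
λ ≈ -43914/9210 = -4.7681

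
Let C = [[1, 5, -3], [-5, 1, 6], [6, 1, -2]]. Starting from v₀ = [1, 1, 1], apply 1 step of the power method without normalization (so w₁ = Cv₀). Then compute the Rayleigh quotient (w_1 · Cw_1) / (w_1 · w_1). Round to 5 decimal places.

w1 = Cv₀ = (1·1 + 5·1 + (-3)·1; (-5)·1 + 1·1 + 6·1; 6·1 + 1·1 + (-2)·1) = (3, 2, 5)
Cw1 = (-2, 17, 10)
w1·Cw1 = 3·(-2) + 2·17 + 5·10 = 78; w1·w1 = 3·3 + 2·2 + 5·5 = 38
λ ≈ 78/38 = 2.05263

2.05263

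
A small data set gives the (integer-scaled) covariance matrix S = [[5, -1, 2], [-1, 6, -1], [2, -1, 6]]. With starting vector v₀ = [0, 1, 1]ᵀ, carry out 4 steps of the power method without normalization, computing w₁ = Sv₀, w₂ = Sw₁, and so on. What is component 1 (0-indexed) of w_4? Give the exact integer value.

w1 = Sv₀ = (1, 5, 5)
w2 = Sw1 = (10, 24, 27)
w3 = Sw2 = (80, 107, 158)
w4 = Sw3 = (609, 404, 1001)
The requested component of w4 is 404.

404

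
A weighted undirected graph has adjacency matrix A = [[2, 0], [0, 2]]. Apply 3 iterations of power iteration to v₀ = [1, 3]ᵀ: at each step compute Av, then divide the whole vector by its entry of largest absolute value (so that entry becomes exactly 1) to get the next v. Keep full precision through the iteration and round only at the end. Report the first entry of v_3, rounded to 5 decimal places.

Av0 = (2.000000, 6.000000); divide by 6.000000 → v1 = (0.333333, 1.000000)
Av1 = (0.666667, 2.000000); divide by 2.000000 → v2 = (0.333333, 1.000000)
Av2 = (0.666667, 2.000000); divide by 2.000000 → v3 = (0.333333, 1.000000)
Requested entry of v3: 8/24 = 0.33333

0.33333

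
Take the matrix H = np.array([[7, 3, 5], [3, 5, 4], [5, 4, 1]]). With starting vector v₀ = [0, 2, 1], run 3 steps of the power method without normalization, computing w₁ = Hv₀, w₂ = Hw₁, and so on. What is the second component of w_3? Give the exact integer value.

w1 = Hv₀ = (11, 14, 9)
w2 = Hw1 = (164, 139, 120)
w3 = Hw2 = (2165, 1667, 1496)
The requested component of w3 is 1667.

1667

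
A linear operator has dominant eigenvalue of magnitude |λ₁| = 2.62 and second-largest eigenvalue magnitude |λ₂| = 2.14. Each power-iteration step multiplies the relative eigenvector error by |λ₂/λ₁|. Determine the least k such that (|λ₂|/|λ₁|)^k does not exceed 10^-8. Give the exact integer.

92

|λ₂/λ₁| = 2.14/2.62 = 0.81679
Need k ≥ ln(10^-8) / ln(0.81679) = -18.4207 / -0.2024 ≈ 91.025
Smallest integer k satisfying the bound: 92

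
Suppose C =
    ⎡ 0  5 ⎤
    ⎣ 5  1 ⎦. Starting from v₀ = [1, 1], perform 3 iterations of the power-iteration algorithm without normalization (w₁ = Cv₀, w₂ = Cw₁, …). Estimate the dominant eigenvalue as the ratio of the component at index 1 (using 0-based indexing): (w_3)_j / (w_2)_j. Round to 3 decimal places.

5.839

w1 = Cv₀ = (0·1 + 5·1; 5·1 + 1·1) = (5, 6)
w2 = Cw1 = (0·5 + 5·6; 5·5 + 1·6) = (30, 31)
w3 = Cw2 = (155, 181)
Ratio at component: 181 / 31 = 5.839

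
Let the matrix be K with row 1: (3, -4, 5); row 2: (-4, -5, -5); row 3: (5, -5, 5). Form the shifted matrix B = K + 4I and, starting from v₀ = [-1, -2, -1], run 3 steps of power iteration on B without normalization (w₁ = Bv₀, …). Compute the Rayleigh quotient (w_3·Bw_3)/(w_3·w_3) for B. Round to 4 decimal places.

μ ≈ 15.5350

B = K + 4I has rows (7, -4, 5); (-4, -1, -5); (5, -5, 9)
w1 = Bv₀ = (7·(-1) + (-4)·(-2) + 5·(-1); (-4)·(-1) + (-1)·(-2) + (-5)·(-1); 5·(-1) + (-5)·(-2) + 9·(-1)) = (-4, 11, -4)
w2 = Bw1 = (7·(-4) + (-4)·11 + 5·(-4); (-4)·(-4) + (-1)·11 + (-5)·(-4); 5·(-4) + (-5)·11 + 9·(-4)) = (-92, 25, -111)
w3 = Bw2 = (-1299, 898, -1584)
Bw3 = (-20605, 12218, -25241)
w3·Bw3 = 77719403; w3·w3 = 5002861; μ ≈ 77719403/5002861 = 15.5350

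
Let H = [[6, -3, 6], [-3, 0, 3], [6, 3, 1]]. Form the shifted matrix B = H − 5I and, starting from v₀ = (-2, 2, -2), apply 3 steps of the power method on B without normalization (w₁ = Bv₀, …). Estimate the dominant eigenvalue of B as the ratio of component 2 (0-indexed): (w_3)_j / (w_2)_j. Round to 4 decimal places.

B = H − 5I has rows (1, -3, 6); (-3, -5, 3); (6, 3, -4)
w1 = Bv₀ = (1·(-2) + (-3)·2 + 6·(-2); (-3)·(-2) + (-5)·2 + 3·(-2); 6·(-2) + 3·2 + (-4)·(-2)) = (-20, -10, 2)
w2 = Bw1 = (1·(-20) + (-3)·(-10) + 6·2; (-3)·(-20) + (-5)·(-10) + 3·2; 6·(-20) + 3·(-10) + (-4)·2) = (22, 116, -158)
w3 = Bw2 = (-1274, -1120, 1112)
Ratio: 1112/-158 = -7.0380

-7.0380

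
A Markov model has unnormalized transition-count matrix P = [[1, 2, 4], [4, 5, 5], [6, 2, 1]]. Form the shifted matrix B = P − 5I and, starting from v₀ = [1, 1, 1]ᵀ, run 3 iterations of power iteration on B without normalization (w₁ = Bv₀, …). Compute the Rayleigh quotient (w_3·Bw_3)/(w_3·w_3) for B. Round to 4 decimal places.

2.0711

B = P − 5I has rows (-4, 2, 4); (4, 0, 5); (6, 2, -4)
w1 = Bv₀ = (2, 9, 4)
w2 = Bw1 = (26, 28, 14)
w3 = Bw2 = (8, 174, 156)
Bw3 = (940, 812, -228)
w3·Bw3 = 113240; w3·w3 = 54676; μ ≈ 113240/54676 = 2.0711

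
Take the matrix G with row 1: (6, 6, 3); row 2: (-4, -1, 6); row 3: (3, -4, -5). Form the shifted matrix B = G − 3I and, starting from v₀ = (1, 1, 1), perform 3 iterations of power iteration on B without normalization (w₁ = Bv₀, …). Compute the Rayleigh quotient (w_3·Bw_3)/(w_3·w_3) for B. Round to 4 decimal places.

μ ≈ -5.2018

B = G − 3I has rows (3, 6, 3); (-4, -4, 6); (3, -4, -8)
w1 = Bv₀ = (3·1 + 6·1 + 3·1; (-4)·1 + (-4)·1 + 6·1; 3·1 + (-4)·1 + (-8)·1) = (12, -2, -9)
w2 = Bw1 = (3·12 + 6·(-2) + 3·(-9); (-4)·12 + (-4)·(-2) + 6·(-9); 3·12 + (-4)·(-2) + (-8)·(-9)) = (-3, -94, 116)
w3 = Bw2 = (-225, 1084, -561)
Bw3 = (4146, -6802, -523)
w3·Bw3 = -8012815; w3·w3 = 1540402; μ ≈ -8012815/1540402 = -5.2018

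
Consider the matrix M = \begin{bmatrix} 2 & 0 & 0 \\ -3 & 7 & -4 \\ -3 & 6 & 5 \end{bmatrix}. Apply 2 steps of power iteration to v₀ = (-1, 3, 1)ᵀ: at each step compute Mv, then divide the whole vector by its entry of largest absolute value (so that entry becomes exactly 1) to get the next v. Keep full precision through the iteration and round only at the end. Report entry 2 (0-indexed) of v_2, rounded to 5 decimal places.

1.00000

Mv0 = (-2.000000, 20.000000, 26.000000); divide by 26.000000 → v1 = (-0.076923, 0.769231, 1.000000)
Mv1 = (-0.153846, 1.615385, 9.846154); divide by 9.846154 → v2 = (-0.015625, 0.164063, 1.000000)
Requested entry of v2: 256/256 = 1.00000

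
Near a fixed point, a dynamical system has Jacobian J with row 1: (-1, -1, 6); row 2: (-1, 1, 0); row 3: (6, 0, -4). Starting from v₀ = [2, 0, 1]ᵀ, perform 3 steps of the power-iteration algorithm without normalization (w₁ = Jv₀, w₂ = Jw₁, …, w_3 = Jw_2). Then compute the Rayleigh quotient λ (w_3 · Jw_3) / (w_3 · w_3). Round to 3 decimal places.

w1 = Jv₀ = ((-1)·2 + (-1)·0 + 6·1; (-1)·2 + 1·0 + 0·1; 6·2 + 0·0 + (-4)·1) = (4, -2, 8)
w2 = Jw1 = ((-1)·4 + (-1)·(-2) + 6·8; (-1)·4 + 1·(-2) + 0·8; 6·4 + 0·(-2) + (-4)·8) = (46, -6, -8)
w3 = Jw2 = (-88, -52, 308)
Jw3 = (1988, 36, -1760)
w3·Jw3 = (-88)·1988 + (-52)·36 + 308·(-1760) = -718896; w3·w3 = (-88)·(-88) + (-52)·(-52) + 308·308 = 105312
λ ≈ -718896/105312 = -6.826

λ ≈ -6.826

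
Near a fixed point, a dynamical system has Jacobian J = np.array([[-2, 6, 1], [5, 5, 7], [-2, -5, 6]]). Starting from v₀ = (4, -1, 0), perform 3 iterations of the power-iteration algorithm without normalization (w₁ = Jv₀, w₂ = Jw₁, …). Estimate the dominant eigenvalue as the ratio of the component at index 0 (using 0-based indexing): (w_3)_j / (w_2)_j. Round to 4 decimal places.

-3.4000

w1 = Jv₀ = (-14, 15, -3)
w2 = Jw1 = (115, -16, -65)
w3 = Jw2 = (-391, 40, -540)
Ratio at component: -391 / 115 = -3.4000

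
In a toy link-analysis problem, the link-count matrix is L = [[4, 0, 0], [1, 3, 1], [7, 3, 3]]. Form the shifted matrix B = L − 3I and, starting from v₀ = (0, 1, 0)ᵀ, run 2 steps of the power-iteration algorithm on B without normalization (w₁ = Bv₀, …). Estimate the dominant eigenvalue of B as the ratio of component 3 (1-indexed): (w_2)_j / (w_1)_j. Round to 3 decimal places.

μ ≈ 0.000

B = L − 3I has rows (1, 0, 0); (1, 0, 1); (7, 3, 0)
w1 = Bv₀ = (1·0 + 0·1 + 0·0; 1·0 + 0·1 + 1·0; 7·0 + 3·1 + 0·0) = (0, 0, 3)
w2 = Bw1 = (1·0 + 0·0 + 0·3; 1·0 + 0·0 + 1·3; 7·0 + 3·0 + 0·3) = (0, 3, 0)
Ratio: 0/3 = 0.000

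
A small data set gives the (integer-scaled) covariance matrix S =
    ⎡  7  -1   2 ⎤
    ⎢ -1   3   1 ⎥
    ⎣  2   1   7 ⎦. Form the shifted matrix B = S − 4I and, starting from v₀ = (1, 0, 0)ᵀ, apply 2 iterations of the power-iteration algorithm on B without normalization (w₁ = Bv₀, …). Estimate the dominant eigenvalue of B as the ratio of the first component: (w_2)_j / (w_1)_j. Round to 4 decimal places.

4.6667

B = S − 4I has rows (3, -1, 2); (-1, -1, 1); (2, 1, 3)
w1 = Bv₀ = (3·1 + (-1)·0 + 2·0; (-1)·1 + (-1)·0 + 1·0; 2·1 + 1·0 + 3·0) = (3, -1, 2)
w2 = Bw1 = (3·3 + (-1)·(-1) + 2·2; (-1)·3 + (-1)·(-1) + 1·2; 2·3 + 1·(-1) + 3·2) = (14, 0, 11)
Ratio: 14/3 = 4.6667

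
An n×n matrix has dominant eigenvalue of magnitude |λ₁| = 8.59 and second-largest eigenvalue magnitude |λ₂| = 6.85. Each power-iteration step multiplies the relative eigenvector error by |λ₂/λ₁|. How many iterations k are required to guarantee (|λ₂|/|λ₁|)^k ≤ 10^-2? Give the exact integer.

|λ₂/λ₁| = 6.85/8.59 = 0.79744
Need k ≥ ln(10^-2) / ln(0.79744) = -4.6052 / -0.2264 ≈ 20.345
Smallest integer k satisfying the bound: 21

21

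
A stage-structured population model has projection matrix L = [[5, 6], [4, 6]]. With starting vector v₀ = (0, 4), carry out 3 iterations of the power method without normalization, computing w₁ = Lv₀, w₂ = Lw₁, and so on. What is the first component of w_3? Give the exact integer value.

w1 = Lv₀ = (24, 24)
w2 = Lw1 = (264, 240)
w3 = Lw2 = (2760, 2496)
The requested component of w3 is 2760.

2760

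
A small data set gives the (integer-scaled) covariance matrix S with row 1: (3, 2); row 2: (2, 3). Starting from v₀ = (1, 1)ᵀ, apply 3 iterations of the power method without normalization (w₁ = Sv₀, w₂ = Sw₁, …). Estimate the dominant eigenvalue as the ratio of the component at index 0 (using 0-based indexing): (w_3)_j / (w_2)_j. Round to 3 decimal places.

w1 = Sv₀ = (5, 5)
w2 = Sw1 = (25, 25)
w3 = Sw2 = (125, 125)
Ratio at component: 125 / 25 = 5.000

λ ≈ 5.000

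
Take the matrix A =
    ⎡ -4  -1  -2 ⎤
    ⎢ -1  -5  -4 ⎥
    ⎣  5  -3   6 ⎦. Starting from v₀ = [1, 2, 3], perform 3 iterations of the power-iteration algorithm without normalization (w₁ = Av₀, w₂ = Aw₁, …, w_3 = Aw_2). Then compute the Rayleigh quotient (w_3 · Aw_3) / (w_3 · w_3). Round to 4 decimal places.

w1 = Av₀ = ((-4)·1 + (-1)·2 + (-2)·3; (-1)·1 + (-5)·2 + (-4)·3; 5·1 + (-3)·2 + 6·3) = (-12, -23, 17)
w2 = Aw1 = ((-4)·(-12) + (-1)·(-23) + (-2)·17; (-1)·(-12) + (-5)·(-23) + (-4)·17; 5·(-12) + (-3)·(-23) + 6·17) = (37, 59, 111)
w3 = Aw2 = (-429, -776, 674)
Aw3 = (1144, 1613, 4227)
w3·Aw3 = (-429)·1144 + (-776)·1613 + 674·4227 = 1106534; w3·w3 = (-429)·(-429) + (-776)·(-776) + 674·674 = 1240493
λ ≈ 1106534/1240493 = 0.8920

λ ≈ 0.8920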